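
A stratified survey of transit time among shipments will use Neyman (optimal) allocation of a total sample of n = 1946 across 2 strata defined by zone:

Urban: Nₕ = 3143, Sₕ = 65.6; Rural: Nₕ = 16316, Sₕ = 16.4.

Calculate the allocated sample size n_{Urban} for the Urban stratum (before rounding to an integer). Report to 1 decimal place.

846.9

Neyman allocation: nₕ = n·NₕSₕ / Σⱼ NⱼSⱼ.
Σ NⱼSⱼ = 3143·65.6 + 16316·16.4 = 473763.2.
n_{Urban} = 1946·3143·65.6 / 473763.2 = 846.9.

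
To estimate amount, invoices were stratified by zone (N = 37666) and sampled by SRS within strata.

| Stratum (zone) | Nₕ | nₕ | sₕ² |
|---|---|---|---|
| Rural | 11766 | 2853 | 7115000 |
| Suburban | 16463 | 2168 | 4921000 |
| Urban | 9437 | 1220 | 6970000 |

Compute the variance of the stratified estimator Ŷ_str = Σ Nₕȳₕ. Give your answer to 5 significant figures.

1.2387 × 10^12

Var(Ŷ_str) = Σₕ Nₕ²(1 − fₕ)sₕ²/nₕ.
Rural: 11766²·(1 − 2853/11766)·7115000/2853 = 2.6153263 × 10^11.
Suburban: 16463²·(1 − 2168/16463)·4921000/2168 = 5.3417951 × 10^11.
Urban: 9437²·(1 − 1220/9437)·6970000/1220 = 4.4301679 × 10^11.
Sum = 1.2387289 × 10^12.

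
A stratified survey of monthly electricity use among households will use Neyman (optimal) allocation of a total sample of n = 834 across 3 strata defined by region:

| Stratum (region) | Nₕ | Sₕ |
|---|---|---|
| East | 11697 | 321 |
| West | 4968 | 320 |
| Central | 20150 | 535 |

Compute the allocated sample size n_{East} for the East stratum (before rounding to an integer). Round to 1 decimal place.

194.2

Neyman allocation: nₕ = n·NₕSₕ / Σⱼ NⱼSⱼ.
Σ NⱼSⱼ = 11697·321 + 4968·320 + 20150·535 = 1.6124747 × 10^7.
n_{East} = 834·11697·321 / (1.6124747 × 10^7) = 194.2.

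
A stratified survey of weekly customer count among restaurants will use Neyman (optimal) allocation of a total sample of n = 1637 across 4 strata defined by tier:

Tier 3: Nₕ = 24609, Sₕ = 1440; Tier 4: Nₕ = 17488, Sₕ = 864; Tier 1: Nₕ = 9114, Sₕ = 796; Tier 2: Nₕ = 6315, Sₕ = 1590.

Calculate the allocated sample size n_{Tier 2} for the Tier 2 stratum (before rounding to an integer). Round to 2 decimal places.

242.28

Neyman allocation: nₕ = n·NₕSₕ / Σⱼ NⱼSⱼ.
Σ NⱼSⱼ = 24609·1440 + 17488·864 + 9114·796 + 6315·1590 = 6.7842186 × 10^7.
n_{Tier 2} = 1637·6315·1590 / (6.7842186 × 10^7) = 242.28.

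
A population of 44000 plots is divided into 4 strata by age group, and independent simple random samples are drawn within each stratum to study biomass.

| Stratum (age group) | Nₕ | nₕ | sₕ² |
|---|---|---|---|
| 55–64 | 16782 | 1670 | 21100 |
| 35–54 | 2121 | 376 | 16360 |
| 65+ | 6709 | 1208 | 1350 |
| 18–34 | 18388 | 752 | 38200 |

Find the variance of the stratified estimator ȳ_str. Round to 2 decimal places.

10.27

Var(ȳ_str) = Σₕ Wₕ²(1 − fₕ)sₕ²/nₕ with Wₕ = Nₕ/N, N = 44000.
55–64: Wₕ = 0.38140909; term = 0.38140909²·(1 − 0.09951138)·21100/1670 = 1.6551078.
35–54: Wₕ = 0.04820455; term = 0.04820455²·(1 − 0.17727487)·16360/376 = 0.083181395.
65+: Wₕ = 0.15247727; term = 0.15247727²·(1 − 0.18005664)·1350/1208 = 0.021303988.
18–34: Wₕ = 0.41790909; term = 0.41790909²·(1 − 0.04089624)·38200/752 = 8.5089262.
Sum = 10.268519.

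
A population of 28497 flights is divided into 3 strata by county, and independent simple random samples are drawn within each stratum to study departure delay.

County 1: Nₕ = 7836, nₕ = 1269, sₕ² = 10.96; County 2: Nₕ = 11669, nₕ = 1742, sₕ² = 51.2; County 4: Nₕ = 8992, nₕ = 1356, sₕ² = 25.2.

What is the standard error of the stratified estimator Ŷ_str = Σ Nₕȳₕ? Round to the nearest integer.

2264

Var(Ŷ_str) = Σₕ Nₕ²(1 − fₕ)sₕ²/nₕ.
County 1: 7836²·(1 − 1269/7836)·10.96/1269 = 444437.17.
County 2: 11669²·(1 − 1742/11669)·51.2/1742 = 3.4046578 × 10^6.
County 4: 8992²·(1 − 1356/8992)·25.2/1356 = 1.2760364 × 10^6.
Sum = 5.1251314 × 10^6.
SE = √(5.1251314 × 10^6) = 2264.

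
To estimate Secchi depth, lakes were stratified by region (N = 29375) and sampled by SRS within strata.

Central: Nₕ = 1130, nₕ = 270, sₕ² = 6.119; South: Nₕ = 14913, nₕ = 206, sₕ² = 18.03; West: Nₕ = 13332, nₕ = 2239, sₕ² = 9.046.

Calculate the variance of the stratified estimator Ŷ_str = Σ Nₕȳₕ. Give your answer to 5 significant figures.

1.9816 × 10^7

Var(Ŷ_str) = Σₕ Nₕ²(1 − fₕ)sₕ²/nₕ.
Central: 1130²·(1 − 270/1130)·6.119/270 = 22023.867.
South: 14913²·(1 − 206/14913)·18.03/206 = 1.9196304 × 10^7.
West: 13332²·(1 − 2239/13332)·9.046/2239 = 597512.24.
Sum = 1.981584 × 10^7.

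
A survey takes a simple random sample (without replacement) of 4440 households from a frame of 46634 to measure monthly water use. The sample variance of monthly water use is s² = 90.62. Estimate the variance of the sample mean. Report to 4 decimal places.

Under SRS without replacement, Var(ȳ) = (1 − f)·s²/n with f = n/N = 4440/46634 = 0.09520950.
Var(ȳ) = (1 − 0.09520950)·90.62/4440 = 0.90479050·0.02040991 = 0.018466693.

0.0185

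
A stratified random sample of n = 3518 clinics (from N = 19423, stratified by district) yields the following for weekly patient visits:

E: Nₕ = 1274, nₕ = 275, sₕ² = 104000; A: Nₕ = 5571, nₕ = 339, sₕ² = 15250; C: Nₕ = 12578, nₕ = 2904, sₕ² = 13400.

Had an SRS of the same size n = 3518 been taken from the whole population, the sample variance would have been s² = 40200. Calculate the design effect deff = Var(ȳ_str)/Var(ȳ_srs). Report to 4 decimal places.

0.6668

Var(ȳ_str) = Σ Wₕ²(1−fₕ)sₕ²/nₕ with Wₕ = Nₕ/19423:
  E: (1274/19423)²·(1−275/1274)·104000/275 = 1.2758598
  A: (5571/19423)²·(1−339/5571)·15250/339 = 3.4756691
  C: (12578/19423)²·(1−2904/12578)·13400/2904 = 1.4883095
  → Var(ȳ_str) = 6.2398384.
Var(ȳ_srs) = (1 − 3518/19423)·40200/3518 = 9.357236.
deff = 6.2398384 / 9.357236 = 0.6668.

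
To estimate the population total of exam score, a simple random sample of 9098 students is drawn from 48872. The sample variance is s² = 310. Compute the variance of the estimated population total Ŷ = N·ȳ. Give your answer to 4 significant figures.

6.623 × 10^7

Var(Ŷ) = N²·Var(ȳ) = N²·(1 − n/N)·s²/n.
f = 9098/48872 = 0.18615976; Var(ȳ) = 0.81384024·310/9098 = 0.027730322.
Var(Ŷ) = 48872² · 0.027730322 = 6.6233108 × 10^7.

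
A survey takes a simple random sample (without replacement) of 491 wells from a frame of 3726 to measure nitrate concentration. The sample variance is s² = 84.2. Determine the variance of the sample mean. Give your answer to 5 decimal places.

Under SRS without replacement, Var(ȳ) = (1 − f)·s²/n with f = n/N = 491/3726 = 0.13177670.
Var(ȳ) = (1 − 0.13177670)·84.2/491 = 0.86822330·0.17148676 = 0.1488888.

0.14889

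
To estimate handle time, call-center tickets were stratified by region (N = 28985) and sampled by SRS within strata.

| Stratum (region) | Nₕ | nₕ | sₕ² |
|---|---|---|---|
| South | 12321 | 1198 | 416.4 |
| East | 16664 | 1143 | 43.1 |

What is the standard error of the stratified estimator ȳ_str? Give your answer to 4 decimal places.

0.2614

Var(ȳ_str) = Σₕ Wₕ²(1 − fₕ)sₕ²/nₕ with Wₕ = Nₕ/N, N = 28985.
South: Wₕ = 0.42508194; term = 0.42508194²·(1 − 0.09723237)·416.4/1198 = 0.056698972.
East: Wₕ = 0.57491806; term = 0.57491806²·(1 − 0.06859097)·43.1/1143 = 0.011608695.
Sum = 0.068307667.
SE = √(0.068307667) = 0.2614.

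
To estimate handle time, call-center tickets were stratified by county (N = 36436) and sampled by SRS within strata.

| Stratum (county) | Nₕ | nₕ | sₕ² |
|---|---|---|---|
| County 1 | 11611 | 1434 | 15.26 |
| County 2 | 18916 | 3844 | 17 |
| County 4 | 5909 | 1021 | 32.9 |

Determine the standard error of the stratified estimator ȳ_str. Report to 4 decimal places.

0.0510

Var(ȳ_str) = Σₕ Wₕ²(1 − fₕ)sₕ²/nₕ with Wₕ = Nₕ/N, N = 36436.
County 1: Wₕ = 0.31866835; term = 0.31866835²·(1 − 0.12350357)·15.26/1434 = 9.4718191 × 10^-4.
County 2: Wₕ = 0.51915688; term = 0.51915688²·(1 − 0.20321421)·17/3844 = 9.4973916 × 10^-4.
County 4: Wₕ = 0.16217477; term = 0.16217477²·(1 − 0.17278727)·32.9/1021 = 7.0105801 × 10^-4.
Sum = 0.0025979791.
SE = √(0.0025979791) = 0.0510.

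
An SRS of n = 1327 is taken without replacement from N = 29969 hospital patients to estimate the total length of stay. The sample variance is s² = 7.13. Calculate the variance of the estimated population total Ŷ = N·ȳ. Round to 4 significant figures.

Var(Ŷ) = N²·Var(ȳ) = N²·(1 − n/N)·s²/n.
f = 1327/29969 = 0.04427909; Var(ȳ) = 0.95572091·7.13/1327 = 0.0051351093.
Var(Ŷ) = 29969² · 0.0051351093 = 4.612052 × 10^6.

4.612 × 10^6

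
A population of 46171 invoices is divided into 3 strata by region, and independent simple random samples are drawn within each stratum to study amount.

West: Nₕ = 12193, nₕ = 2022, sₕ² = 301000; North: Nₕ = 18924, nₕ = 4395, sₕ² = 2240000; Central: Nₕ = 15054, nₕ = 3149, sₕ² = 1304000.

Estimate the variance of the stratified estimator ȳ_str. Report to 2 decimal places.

109.21

Var(ȳ_str) = Σₕ Wₕ²(1 − fₕ)sₕ²/nₕ with Wₕ = Nₕ/N, N = 46171.
West: Wₕ = 0.26408352; term = 0.26408352²·(1 − 0.16583285)·301000/2022 = 8.6600622.
North: Wₕ = 0.40986767; term = 0.40986767²·(1 − 0.23224477)·2240000/4395 = 65.735389.
Central: Wₕ = 0.32604882; term = 0.32604882²·(1 − 0.20918028)·1304000/3149 = 34.813499.
Sum = 109.20895.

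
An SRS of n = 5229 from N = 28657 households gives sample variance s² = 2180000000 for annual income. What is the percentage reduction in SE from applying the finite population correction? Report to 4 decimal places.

9.5826

f = n/N = 5229/28657 = 0.18246851.
SE_no-fpc = √(s²/n) = 645.68237; SE_fpc = √((1−f)s²/n) = 583.80952.
Ratio = √(1−f) = 0.90417448. Reduction = 100·(1 − 0.90417448) = 9.5826%.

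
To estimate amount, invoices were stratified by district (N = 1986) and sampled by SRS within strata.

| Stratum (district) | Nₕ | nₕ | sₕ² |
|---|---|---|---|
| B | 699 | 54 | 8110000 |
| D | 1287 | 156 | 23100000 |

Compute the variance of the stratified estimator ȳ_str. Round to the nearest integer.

71815

Var(ȳ_str) = Σₕ Wₕ²(1 − fₕ)sₕ²/nₕ with Wₕ = Nₕ/N, N = 1986.
B: Wₕ = 0.35196375; term = 0.35196375²·(1 − 0.07725322)·8110000/54 = 17167.438.
D: Wₕ = 0.64803625; term = 0.64803625²·(1 − 0.12121212)·23100000/156 = 54647.468.
Sum = 71814.906.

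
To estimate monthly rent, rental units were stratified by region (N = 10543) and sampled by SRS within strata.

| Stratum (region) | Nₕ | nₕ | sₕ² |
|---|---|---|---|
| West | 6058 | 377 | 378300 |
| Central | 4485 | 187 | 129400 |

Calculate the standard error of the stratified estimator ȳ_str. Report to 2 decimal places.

Var(ȳ_str) = Σₕ Wₕ²(1 − fₕ)sₕ²/nₕ with Wₕ = Nₕ/N, N = 10543.
West: Wₕ = 0.57459926; term = 0.57459926²·(1 − 0.06223176)·378300/377 = 310.68525.
Central: Wₕ = 0.42540074; term = 0.42540074²·(1 − 0.04169454)·129400/187 = 120.00328.
Sum = 430.68853.
SE = √(430.68853) = 20.75.

20.75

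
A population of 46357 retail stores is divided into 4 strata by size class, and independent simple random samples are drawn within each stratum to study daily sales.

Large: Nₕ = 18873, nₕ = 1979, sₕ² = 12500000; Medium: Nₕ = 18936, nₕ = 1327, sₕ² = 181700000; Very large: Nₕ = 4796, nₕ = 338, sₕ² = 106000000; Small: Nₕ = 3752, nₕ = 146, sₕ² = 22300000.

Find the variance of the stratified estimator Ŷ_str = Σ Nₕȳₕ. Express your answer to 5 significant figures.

Var(Ŷ_str) = Σₕ Nₕ²(1 − fₕ)sₕ²/nₕ.
Large: 18873²·(1 − 1979/18873)·12500000/1979 = 2.0138988 × 10^12.
Medium: 18936²·(1 − 1327/18936)·181700000/1327 = 4.5656955 × 10^13.
Very large: 4796²·(1 − 338/4796)·106000000/338 = 6.7051485 × 10^12.
Small: 3752²·(1 − 146/3752)·22300000/146 = 2.0665245 × 10^12.
Sum = 5.6442527 × 10^13.

5.6443 × 10^13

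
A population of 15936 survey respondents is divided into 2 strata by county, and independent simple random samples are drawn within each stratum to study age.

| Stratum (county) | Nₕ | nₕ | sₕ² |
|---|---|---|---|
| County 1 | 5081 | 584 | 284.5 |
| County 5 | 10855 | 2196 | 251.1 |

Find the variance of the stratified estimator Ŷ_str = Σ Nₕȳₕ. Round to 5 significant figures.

Var(Ŷ_str) = Σₕ Nₕ²(1 − fₕ)sₕ²/nₕ.
County 1: 5081²·(1 − 584/5081)·284.5/584 = 1.1131188 × 10^7.
County 5: 10855²·(1 − 2196/10855)·251.1/2196 = 1.0747611 × 10^7.
Sum = 2.1878799 × 10^7.

2.1879 × 10^7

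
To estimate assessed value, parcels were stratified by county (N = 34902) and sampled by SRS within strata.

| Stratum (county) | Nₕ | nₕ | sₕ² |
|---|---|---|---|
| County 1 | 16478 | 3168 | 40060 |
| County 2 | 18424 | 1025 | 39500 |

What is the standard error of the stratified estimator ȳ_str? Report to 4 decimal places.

3.5239

Var(ȳ_str) = Σₕ Wₕ²(1 − fₕ)sₕ²/nₕ with Wₕ = Nₕ/N, N = 34902.
County 1: Wₕ = 0.47212194; term = 0.47212194²·(1 − 0.19225634)·40060/3168 = 2.2767099.
County 2: Wₕ = 0.52787806; term = 0.52787806²·(1 − 0.05563396)·39500/1025 = 10.141001.
Sum = 12.417711.
SE = √(12.417711) = 3.5239.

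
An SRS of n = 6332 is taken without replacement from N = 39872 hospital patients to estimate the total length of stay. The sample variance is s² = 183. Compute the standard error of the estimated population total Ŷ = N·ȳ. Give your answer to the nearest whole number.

6217

Var(Ŷ) = N²·Var(ȳ) = N²·(1 − n/N)·s²/n.
f = 6332/39872 = 0.15880819; Var(ȳ) = 0.84119181·183/6332 = 0.024311134.
Var(Ŷ) = 39872² · 0.024311134 = 3.8649267 × 10^7.
SE(Ŷ) = √(3.8649267 × 10^7) = 6217.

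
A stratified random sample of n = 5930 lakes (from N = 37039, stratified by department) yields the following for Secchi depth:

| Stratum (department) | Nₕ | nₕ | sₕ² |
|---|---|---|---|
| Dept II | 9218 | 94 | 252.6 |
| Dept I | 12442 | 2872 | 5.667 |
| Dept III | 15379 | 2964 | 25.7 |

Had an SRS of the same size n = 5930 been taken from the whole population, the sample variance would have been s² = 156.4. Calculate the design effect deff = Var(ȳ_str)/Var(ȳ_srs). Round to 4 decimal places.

7.4992

Var(ȳ_str) = Σ Wₕ²(1−fₕ)sₕ²/nₕ with Wₕ = Nₕ/37039:
  Dept II: (9218/37039)²·(1−94/9218)·252.6/94 = 0.16474376
  Dept I: (12442/37039)²·(1−2872/12442)·5.667/2872 = 1.7125861 × 10^-4
  Dept III: (15379/37039)²·(1−2964/15379)·25.7/2964 = 0.0012067331
  → Var(ȳ_str) = 0.16612175.
Var(ȳ_srs) = (1 − 5930/37039)·156.4/5930 = 0.022151791.
deff = 0.16612175 / 0.022151791 = 7.4992.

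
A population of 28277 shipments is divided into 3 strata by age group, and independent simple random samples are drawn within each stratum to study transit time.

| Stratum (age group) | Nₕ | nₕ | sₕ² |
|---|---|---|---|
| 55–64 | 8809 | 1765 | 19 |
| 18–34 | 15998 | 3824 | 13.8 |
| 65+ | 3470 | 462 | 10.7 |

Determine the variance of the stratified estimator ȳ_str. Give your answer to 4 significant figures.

0.002017

Var(ȳ_str) = Σₕ Wₕ²(1 − fₕ)sₕ²/nₕ with Wₕ = Nₕ/N, N = 28277.
55–64: Wₕ = 0.31152527; term = 0.31152527²·(1 − 0.20036326)·19/1765 = 8.3538791 × 10^-4.
18–34: Wₕ = 0.56576016; term = 0.56576016²·(1 − 0.23902988)·13.8/3824 = 8.7900942 × 10^-4.
65+: Wₕ = 0.12271457; term = 0.12271457²·(1 − 0.13314121)·10.7/462 = 3.0233084 × 10^-4.
Sum = 0.0020167282.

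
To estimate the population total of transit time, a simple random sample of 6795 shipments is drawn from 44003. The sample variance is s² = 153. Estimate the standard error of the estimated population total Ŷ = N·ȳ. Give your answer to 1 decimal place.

6071.7

Var(Ŷ) = N²·Var(ȳ) = N²·(1 − n/N)·s²/n.
f = 6795/44003 = 0.15442129; Var(ȳ) = 0.84557871·153/6795 = 0.019039521.
Var(Ŷ) = 44003² · 0.019039521 = 3.6865539 × 10^7.
SE(Ŷ) = √(3.6865539 × 10^7) = 6071.7.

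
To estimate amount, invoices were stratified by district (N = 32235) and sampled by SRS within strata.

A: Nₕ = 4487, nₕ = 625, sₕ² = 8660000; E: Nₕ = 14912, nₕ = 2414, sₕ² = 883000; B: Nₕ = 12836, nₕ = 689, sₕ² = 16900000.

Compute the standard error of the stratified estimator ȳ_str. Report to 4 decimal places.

Var(ȳ_str) = Σₕ Wₕ²(1 − fₕ)sₕ²/nₕ with Wₕ = Nₕ/N, N = 32235.
A: Wₕ = 0.13919653; term = 0.13919653²·(1 − 0.13929129)·8660000/625 = 231.07388.
E: Wₕ = 0.46260276; term = 0.46260276²·(1 − 0.16188305)·883000/2414 = 65.606143.
B: Wₕ = 0.39820071; term = 0.39820071²·(1 − 0.05367716)·16900000/689 = 3680.5343.
Sum = 3977.2143.
SE = √(3977.2143) = 63.0652.

63.0652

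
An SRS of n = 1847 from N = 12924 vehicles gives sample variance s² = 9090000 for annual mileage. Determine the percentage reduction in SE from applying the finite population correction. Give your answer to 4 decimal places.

7.4210

f = n/N = 1847/12924 = 0.14291241.
SE_no-fpc = √(s²/n) = 70.153363; SE_fpc = √((1−f)s²/n) = 64.947299.
Ratio = √(1−f) = 0.92579025. Reduction = 100·(1 − 0.92579025) = 7.4210%.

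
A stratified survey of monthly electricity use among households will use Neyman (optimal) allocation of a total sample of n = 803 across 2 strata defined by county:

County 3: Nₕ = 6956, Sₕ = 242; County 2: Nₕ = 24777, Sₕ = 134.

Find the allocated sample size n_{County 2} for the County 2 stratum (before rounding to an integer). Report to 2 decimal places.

532.84

Neyman allocation: nₕ = n·NₕSₕ / Σⱼ NⱼSⱼ.
Σ NⱼSⱼ = 6956·242 + 24777·134 = 5.00347 × 10^6.
n_{County 2} = 803·24777·134 / (5.00347 × 10^6) = 532.84.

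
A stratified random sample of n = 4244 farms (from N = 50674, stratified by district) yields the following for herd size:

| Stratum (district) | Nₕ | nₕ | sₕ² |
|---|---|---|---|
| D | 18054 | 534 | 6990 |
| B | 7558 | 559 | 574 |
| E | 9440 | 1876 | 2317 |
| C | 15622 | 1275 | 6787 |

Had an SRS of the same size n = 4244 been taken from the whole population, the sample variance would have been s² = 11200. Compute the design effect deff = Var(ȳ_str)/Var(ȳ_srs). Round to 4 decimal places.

0.8819

Var(ȳ_str) = Σ Wₕ²(1−fₕ)sₕ²/nₕ with Wₕ = Nₕ/50674:
  D: (18054/50674)²·(1−534/18054)·6990/534 = 1.6124011
  B: (7558/50674)²·(1−559/7558)·574/559 = 0.02115303
  E: (9440/50674)²·(1−1876/9440)·2317/1876 = 0.034343641
  C: (15622/50674)²·(1−1275/15622)·6787/1275 = 0.46461692
  → Var(ȳ_str) = 2.1325147.
Var(ȳ_srs) = (1 − 4244/50674)·11200/4244 = 2.4179992.
deff = 2.1325147 / 2.4179992 = 0.8819.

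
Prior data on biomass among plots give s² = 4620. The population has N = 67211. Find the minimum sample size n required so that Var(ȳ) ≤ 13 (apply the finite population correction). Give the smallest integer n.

354

Without fpc, n₀ = s²/D = 4620/13 = 355.3846.
With fpc, (1 − n/N)·s²/n ≤ D requires n ≥ n₀/(1 + n₀/N) = 355.3846/(1 + 355.3846/67211) = 353.5154.
Rounding up, n = 354.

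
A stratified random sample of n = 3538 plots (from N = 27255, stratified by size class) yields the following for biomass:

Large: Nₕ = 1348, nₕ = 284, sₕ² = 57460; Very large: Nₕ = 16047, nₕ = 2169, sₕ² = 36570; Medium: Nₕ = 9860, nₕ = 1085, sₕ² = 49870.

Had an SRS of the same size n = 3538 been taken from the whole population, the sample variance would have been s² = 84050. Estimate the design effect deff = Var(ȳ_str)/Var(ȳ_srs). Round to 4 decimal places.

0.5224

Var(ȳ_str) = Σ Wₕ²(1−fₕ)sₕ²/nₕ with Wₕ = Nₕ/27255:
  Large: (1348/27255)²·(1−284/1348)·57460/284 = 0.39064874
  Very large: (16047/27255)²·(1−2169/16047)·36570/2169 = 5.0546812
  Medium: (9860/27255)²·(1−1085/9860)·49870/1085 = 5.353543
  → Var(ȳ_str) = 10.798873.
Var(ȳ_srs) = (1 − 3538/27255)·84050/3538 = 20.672522.
deff = 10.798873 / 20.672522 = 0.5224.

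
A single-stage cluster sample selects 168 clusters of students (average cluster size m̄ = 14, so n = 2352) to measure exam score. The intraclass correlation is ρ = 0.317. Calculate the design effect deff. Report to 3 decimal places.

deff = 1 + (14 − 1)·0.317 = 1 + 4.121 = 5.121.

5.121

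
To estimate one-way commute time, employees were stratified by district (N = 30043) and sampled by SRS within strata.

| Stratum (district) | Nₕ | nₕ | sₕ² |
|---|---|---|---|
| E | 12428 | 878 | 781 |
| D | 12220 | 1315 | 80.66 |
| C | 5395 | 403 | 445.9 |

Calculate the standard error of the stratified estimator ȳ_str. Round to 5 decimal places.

0.42841

Var(ȳ_str) = Σₕ Wₕ²(1 − fₕ)sₕ²/nₕ with Wₕ = Nₕ/N, N = 30043.
E: Wₕ = 0.41367373; term = 0.41367373²·(1 − 0.07064693)·781/878 = 0.14146635.
D: Wₕ = 0.40675032; term = 0.40675032²·(1 − 0.10761047)·80.66/1315 = 0.009056132.
C: Wₕ = 0.17957594; term = 0.17957594²·(1 − 0.07469880)·445.9/403 = 0.033015042.
Sum = 0.18353752.
SE = √(0.18353752) = 0.42841.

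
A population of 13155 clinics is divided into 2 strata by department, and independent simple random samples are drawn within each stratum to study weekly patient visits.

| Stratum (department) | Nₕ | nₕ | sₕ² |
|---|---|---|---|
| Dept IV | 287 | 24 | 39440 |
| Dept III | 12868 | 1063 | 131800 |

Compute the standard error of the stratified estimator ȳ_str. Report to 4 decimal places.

Var(ȳ_str) = Σₕ Wₕ²(1 − fₕ)sₕ²/nₕ with Wₕ = Nₕ/N, N = 13155.
Dept IV: Wₕ = 0.02181680; term = 0.02181680²·(1 − 0.08362369)·39440/24 = 0.71677295.
Dept III: Wₕ = 0.97818320; term = 0.97818320²·(1 − 0.08260802)·131800/1063 = 108.83723.
Sum = 109.554.
SE = √(109.554) = 10.4668.

10.4668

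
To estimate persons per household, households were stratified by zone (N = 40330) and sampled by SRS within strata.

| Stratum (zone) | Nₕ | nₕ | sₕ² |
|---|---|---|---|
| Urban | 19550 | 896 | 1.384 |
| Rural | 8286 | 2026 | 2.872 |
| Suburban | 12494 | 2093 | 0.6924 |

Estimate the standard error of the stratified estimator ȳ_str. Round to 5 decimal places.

Var(ȳ_str) = Σₕ Wₕ²(1 − fₕ)sₕ²/nₕ with Wₕ = Nₕ/N, N = 40330.
Urban: Wₕ = 0.48475081; term = 0.48475081²·(1 − 0.04583120)·1.384/896 = 3.4633021 × 10^-4.
Rural: Wₕ = 0.20545500; term = 0.20545500²·(1 − 0.24450881)·2.872/2026 = 4.5207221 × 10^-5.
Suburban: Wₕ = 0.30979420; term = 0.30979420²·(1 − 0.16752041)·0.6924/2093 = 2.6430659 × 10^-5.
Sum = 4.1796809 × 10^-4.
SE = √(4.1796809 × 10^-4) = 0.02044.

0.02044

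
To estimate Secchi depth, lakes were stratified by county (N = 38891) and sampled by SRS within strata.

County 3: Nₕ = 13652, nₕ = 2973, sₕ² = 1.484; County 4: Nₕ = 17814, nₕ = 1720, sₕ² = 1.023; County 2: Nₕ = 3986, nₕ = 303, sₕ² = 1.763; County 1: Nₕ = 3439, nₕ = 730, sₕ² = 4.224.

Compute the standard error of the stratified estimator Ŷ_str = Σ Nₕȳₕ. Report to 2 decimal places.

Var(Ŷ_str) = Σₕ Nₕ²(1 − fₕ)sₕ²/nₕ.
County 3: 13652²·(1 − 2973/13652)·1.484/2973 = 72772.259.
County 4: 17814²·(1 − 1720/17814)·1.023/1720 = 170518.94.
County 2: 3986²·(1 − 303/3986)·1.763/303 = 85417.862.
County 1: 3439²·(1 − 730/3439)·4.224/730 = 53906.636.
Sum = 382615.7.
SE = √(382615.7) = 618.56.

618.56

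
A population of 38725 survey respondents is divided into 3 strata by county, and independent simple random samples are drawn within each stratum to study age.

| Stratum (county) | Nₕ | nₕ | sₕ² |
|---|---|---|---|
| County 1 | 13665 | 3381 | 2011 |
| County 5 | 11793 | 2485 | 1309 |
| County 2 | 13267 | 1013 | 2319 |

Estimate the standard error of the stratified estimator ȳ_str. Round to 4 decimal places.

Var(ȳ_str) = Σₕ Wₕ²(1 − fₕ)sₕ²/nₕ with Wₕ = Nₕ/N, N = 38725.
County 1: Wₕ = 0.35287282; term = 0.35287282²·(1 − 0.24742042)·2011/3381 = 0.055738561.
County 5: Wₕ = 0.30453196; term = 0.30453196²·(1 − 0.21071822)·1309/2485 = 0.038557696.
County 2: Wₕ = 0.34259522; term = 0.34259522²·(1 − 0.07635487)·2319/1013 = 0.24817559.
Sum = 0.34247185.
SE = √(0.34247185) = 0.5852.

0.5852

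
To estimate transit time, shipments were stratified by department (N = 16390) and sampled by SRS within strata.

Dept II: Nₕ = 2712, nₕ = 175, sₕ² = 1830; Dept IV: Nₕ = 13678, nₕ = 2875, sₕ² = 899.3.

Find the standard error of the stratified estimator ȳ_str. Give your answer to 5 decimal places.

Var(ȳ_str) = Σₕ Wₕ²(1 − fₕ)sₕ²/nₕ with Wₕ = Nₕ/N, N = 16390.
Dept II: Wₕ = 0.16546675; term = 0.16546675²·(1 − 0.06452802)·1830/175 = 0.26783374.
Dept IV: Wₕ = 0.83453325; term = 0.83453325²·(1 − 0.21019155)·899.3/2875 = 0.17205837.
Sum = 0.43989211.
SE = √(0.43989211) = 0.66324.

0.66324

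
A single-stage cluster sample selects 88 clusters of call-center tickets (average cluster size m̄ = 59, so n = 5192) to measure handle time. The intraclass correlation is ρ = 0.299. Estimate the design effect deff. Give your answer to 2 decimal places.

deff = 1 + (59 − 1)·0.299 = 1 + 17.342 = 18.342.

18.34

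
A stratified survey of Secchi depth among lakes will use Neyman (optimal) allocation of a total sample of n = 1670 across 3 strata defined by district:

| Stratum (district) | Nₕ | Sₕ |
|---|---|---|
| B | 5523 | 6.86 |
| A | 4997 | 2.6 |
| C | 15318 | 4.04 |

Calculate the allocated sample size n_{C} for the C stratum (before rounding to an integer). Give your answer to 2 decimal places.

916.49

Neyman allocation: nₕ = n·NₕSₕ / Σⱼ NⱼSⱼ.
Σ NⱼSⱼ = 5523·6.86 + 4997·2.6 + 15318·4.04 = 112764.7.
n_{C} = 1670·15318·4.04 / 112764.7 = 916.49.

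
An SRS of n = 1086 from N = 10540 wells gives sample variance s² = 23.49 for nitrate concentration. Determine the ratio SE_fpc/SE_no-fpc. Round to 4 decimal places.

0.9471

f = n/N = 1086/10540 = 0.10303605.
SE_no-fpc = √(s²/n) = 0.14707085; SE_fpc = √((1−f)s²/n) = 0.13928812.
Ratio = √(1−f) = 0.94708181.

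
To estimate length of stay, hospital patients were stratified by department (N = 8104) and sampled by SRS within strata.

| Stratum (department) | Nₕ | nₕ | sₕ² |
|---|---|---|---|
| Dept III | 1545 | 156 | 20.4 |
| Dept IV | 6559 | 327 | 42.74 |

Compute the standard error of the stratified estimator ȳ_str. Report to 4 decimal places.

0.2926

Var(ȳ_str) = Σₕ Wₕ²(1 − fₕ)sₕ²/nₕ with Wₕ = Nₕ/N, N = 8104.
Dept III: Wₕ = 0.19064659; term = 0.19064659²·(1 − 0.10097087)·20.4/156 = 0.0042730447.
Dept IV: Wₕ = 0.80935341; term = 0.80935341²·(1 − 0.04985516)·42.74/327 = 0.081349142.
Sum = 0.085622187.
SE = √(0.085622187) = 0.2926.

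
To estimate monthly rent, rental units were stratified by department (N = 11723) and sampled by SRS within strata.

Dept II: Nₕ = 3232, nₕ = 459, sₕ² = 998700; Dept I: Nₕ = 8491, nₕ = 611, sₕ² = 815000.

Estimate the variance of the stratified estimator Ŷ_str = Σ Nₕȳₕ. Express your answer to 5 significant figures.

Var(Ŷ_str) = Σₕ Nₕ²(1 − fₕ)sₕ²/nₕ.
Dept II: 3232²·(1 − 459/3232)·998700/459 = 1.9500403 × 10^10.
Dept I: 8491²·(1 − 611/8491)·815000/611 = 8.9248609 × 10^10.
Sum = 1.0874901 × 10^11.

1.0875 × 10^11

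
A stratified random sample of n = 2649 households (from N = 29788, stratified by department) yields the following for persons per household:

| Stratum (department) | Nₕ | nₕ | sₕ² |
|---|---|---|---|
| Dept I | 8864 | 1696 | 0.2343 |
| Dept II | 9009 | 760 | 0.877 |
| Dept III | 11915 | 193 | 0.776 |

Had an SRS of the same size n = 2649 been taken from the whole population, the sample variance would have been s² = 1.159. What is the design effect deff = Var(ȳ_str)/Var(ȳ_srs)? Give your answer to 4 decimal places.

Var(ȳ_str) = Σ Wₕ²(1−fₕ)sₕ²/nₕ with Wₕ = Nₕ/29788:
  Dept I: (8864/29788)²·(1−1696/8864)·0.2343/1696 = 9.8921682 × 10^-6
  Dept II: (9009/29788)²·(1−760/9009)·0.877/760 = 9.6645403 × 10^-5
  Dept III: (11915/29788)²·(1−193/11915)·0.776/193 = 6.3287434 × 10^-4
  → Var(ȳ_str) = 7.3941191 × 10^-4.
Var(ȳ_srs) = (1 − 2649/29788)·1.159/2649 = 3.9861531 × 10^-4.
deff = (7.3941191 × 10^-4) / (3.9861531 × 10^-4) = 1.8550.

1.8550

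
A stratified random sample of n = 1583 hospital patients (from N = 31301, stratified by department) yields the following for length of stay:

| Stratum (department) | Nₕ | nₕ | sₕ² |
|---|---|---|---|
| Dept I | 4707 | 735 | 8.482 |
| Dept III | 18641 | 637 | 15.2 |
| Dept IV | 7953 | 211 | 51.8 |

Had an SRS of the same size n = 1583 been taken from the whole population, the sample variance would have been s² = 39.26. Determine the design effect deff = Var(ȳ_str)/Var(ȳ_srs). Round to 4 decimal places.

Var(ȳ_str) = Σ Wₕ²(1−fₕ)sₕ²/nₕ with Wₕ = Nₕ/31301:
  Dept I: (4707/31301)²·(1−735/4707)·8.482/735 = 2.2021553 × 10^-4
  Dept III: (18641/31301)²·(1−637/18641)·15.2/637 = 0.0081738364
  Dept IV: (7953/31301)²·(1−211/7953)·51.8/211 = 0.015428192
  → Var(ȳ_str) = 0.023822244.
Var(ȳ_srs) = (1 − 1583/31301)·39.26/1583 = 0.023546738.
deff = 0.023822244 / 0.023546738 = 1.0117.

1.0117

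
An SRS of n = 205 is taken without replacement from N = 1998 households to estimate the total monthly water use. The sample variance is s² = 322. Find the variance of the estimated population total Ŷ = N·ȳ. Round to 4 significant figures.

5.627 × 10^6

Var(Ŷ) = N²·Var(ȳ) = N²·(1 − n/N)·s²/n.
f = 205/1998 = 0.10260260; Var(ȳ) = 0.89739740·322/205 = 1.4095705.
Var(Ŷ) = 1998² · 1.4095705 = 5.6270111 × 10^6.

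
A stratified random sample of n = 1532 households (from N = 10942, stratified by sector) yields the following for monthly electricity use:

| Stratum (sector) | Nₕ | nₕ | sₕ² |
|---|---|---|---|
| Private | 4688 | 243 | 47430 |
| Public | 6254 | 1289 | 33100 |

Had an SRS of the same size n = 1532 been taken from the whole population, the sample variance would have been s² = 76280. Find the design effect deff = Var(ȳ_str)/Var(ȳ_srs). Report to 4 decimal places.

0.9489

Var(ȳ_str) = Σ Wₕ²(1−fₕ)sₕ²/nₕ with Wₕ = Nₕ/10942:
  Private: (4688/10942)²·(1−243/4688)·47430/243 = 33.971349
  Public: (6254/10942)²·(1−1289/6254)·33100/1289 = 6.6597632
  → Var(ȳ_str) = 40.631112.
Var(ȳ_srs) = (1 − 1532/10942)·76280/1532 = 42.819819.
deff = 40.631112 / 42.819819 = 0.9489.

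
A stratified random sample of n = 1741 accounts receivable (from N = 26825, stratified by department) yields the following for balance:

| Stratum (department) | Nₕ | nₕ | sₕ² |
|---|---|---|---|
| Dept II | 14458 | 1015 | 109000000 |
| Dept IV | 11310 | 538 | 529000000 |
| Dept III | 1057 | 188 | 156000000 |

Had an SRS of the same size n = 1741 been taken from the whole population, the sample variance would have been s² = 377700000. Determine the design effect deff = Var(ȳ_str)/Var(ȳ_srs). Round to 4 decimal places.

0.9688

Var(ȳ_str) = Σ Wₕ²(1−fₕ)sₕ²/nₕ with Wₕ = Nₕ/26825:
  Dept II: (14458/26825)²·(1−1015/14458)·109000000/1015 = 29005.838
  Dept IV: (11310/26825)²·(1−538/11310)·529000000/538 = 166476.48
  Dept III: (1057/26825)²·(1−188/1057)·156000000/188 = 1059.2099
  → Var(ȳ_str) = 196541.53.
Var(ȳ_srs) = (1 − 1741/26825)·377700000/1741 = 202864.14.
deff = 196541.53 / 202864.14 = 0.9688.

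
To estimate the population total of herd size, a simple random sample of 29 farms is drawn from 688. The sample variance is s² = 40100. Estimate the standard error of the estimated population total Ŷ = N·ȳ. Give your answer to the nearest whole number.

25039

Var(Ŷ) = N²·Var(ȳ) = N²·(1 − n/N)·s²/n.
f = 29/688 = 0.04215116; Var(ȳ) = 0.95784884·40100/29 = 1324.4737.
Var(Ŷ) = 688² · 1324.4737 = 6.2693168 × 10^8.
SE(Ŷ) = √(6.2693168 × 10^8) = 25039.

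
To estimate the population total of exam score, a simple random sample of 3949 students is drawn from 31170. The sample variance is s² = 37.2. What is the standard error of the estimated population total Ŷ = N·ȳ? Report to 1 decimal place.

Var(Ŷ) = N²·Var(ȳ) = N²·(1 − n/N)·s²/n.
f = 3949/31170 = 0.12669233; Var(ȳ) = 0.87330767·37.2/3949 = 0.0082266511.
Var(Ŷ) = 31170² · 0.0082266511 = 7.9927584 × 10^6.
SE(Ŷ) = √(7.9927584 × 10^6) = 2827.1.

2827.1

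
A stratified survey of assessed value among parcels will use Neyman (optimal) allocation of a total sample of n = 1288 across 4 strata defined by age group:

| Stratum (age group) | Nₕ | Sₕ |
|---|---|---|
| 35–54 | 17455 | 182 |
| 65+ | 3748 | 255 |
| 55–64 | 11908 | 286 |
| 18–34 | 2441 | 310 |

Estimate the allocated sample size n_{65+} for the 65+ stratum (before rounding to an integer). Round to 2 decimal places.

148.40

Neyman allocation: nₕ = n·NₕSₕ / Σⱼ NⱼSⱼ.
Σ NⱼSⱼ = 17455·182 + 3748·255 + 11908·286 + 2441·310 = 8.294948 × 10^6.
n_{65+} = 1288·3748·255 / (8.294948 × 10^6) = 148.40.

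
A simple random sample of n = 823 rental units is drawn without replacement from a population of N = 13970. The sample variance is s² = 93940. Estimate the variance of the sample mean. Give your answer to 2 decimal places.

107.42

Under SRS without replacement, Var(ȳ) = (1 − f)·s²/n with f = n/N = 823/13970 = 0.05891195.
Var(ȳ) = (1 − 0.05891195)·93940/823 = 0.94108805·114.14338 = 107.41897.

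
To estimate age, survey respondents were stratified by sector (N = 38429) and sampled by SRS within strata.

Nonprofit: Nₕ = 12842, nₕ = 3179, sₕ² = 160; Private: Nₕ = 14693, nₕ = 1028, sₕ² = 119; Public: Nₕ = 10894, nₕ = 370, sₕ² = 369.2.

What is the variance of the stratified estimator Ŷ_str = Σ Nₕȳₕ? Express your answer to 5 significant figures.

Var(Ŷ_str) = Σₕ Nₕ²(1 − fₕ)sₕ²/nₕ.
Nonprofit: 12842²·(1 − 3179/12842)·160/3179 = 6.245599 × 10^6.
Private: 14693²·(1 − 1028/14693)·119/1028 = 2.3242025 × 10^7.
Public: 10894²·(1 − 370/10894)·369.2/370 = 1.1440057 × 10^8.
Sum = 1.4388819 × 10^8.

1.4389 × 10^8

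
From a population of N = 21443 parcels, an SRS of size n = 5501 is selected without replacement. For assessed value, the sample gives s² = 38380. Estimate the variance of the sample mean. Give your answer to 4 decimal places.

Under SRS without replacement, Var(ȳ) = (1 − f)·s²/n with f = n/N = 5501/21443 = 0.25654060.
Var(ȳ) = (1 − 0.25654060)·38380/5501 = 0.74345940·6.9769133 = 5.1870518.

5.1871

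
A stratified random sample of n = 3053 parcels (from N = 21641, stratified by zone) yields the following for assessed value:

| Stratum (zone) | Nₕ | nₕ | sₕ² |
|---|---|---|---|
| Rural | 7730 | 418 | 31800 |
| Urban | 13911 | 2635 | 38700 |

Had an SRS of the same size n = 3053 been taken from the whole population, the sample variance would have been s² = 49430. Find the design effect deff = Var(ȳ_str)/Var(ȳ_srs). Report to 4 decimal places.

1.0140

Var(ȳ_str) = Σ Wₕ²(1−fₕ)sₕ²/nₕ with Wₕ = Nₕ/21641:
  Rural: (7730/21641)²·(1−418/7730)·31800/418 = 9.1814625
  Urban: (13911/21641)²·(1−2635/13911)·38700/2635 = 4.9191392
  → Var(ȳ_str) = 14.100602.
Var(ȳ_srs) = (1 − 3053/21641)·49430/3053 = 13.906542.
deff = 14.100602 / 13.906542 = 1.0140.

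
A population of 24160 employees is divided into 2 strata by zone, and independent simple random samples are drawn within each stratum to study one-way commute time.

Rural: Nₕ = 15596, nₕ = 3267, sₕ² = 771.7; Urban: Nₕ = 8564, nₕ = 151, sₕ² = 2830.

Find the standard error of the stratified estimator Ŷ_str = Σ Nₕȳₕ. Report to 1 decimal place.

Var(Ŷ_str) = Σₕ Nₕ²(1 − fₕ)sₕ²/nₕ.
Rural: 15596²·(1 − 3267/15596)·771.7/3267 = 4.5419301 × 10^7.
Urban: 8564²·(1 − 151/8564)·2830/151 = 1.350321 × 10^9.
Sum = 1.3957403 × 10^9.
SE = √(1.3957403 × 10^9) = 37359.6.

37359.6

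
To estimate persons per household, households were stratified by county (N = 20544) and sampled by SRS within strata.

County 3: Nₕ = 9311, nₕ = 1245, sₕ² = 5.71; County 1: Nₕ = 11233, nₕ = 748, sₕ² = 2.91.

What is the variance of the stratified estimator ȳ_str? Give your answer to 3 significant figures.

0.00190

Var(ȳ_str) = Σₕ Wₕ²(1 − fₕ)sₕ²/nₕ with Wₕ = Nₕ/N, N = 20544.
County 3: Wₕ = 0.45322235; term = 0.45322235²·(1 − 0.13371281)·5.71/1245 = 8.1611487 × 10^-4.
County 1: Wₕ = 0.54677765; term = 0.54677765²·(1 − 0.06658951)·2.91/748 = 0.0010856393.
Sum = 0.0019017542.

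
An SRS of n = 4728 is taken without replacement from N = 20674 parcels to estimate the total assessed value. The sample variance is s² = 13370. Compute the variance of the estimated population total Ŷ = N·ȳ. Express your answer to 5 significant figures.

9.3225 × 10^8

Var(Ŷ) = N²·Var(ȳ) = N²·(1 − n/N)·s²/n.
f = 4728/20674 = 0.22869304; Var(ȳ) = 0.77130696·13370/4728 = 2.1811282.
Var(Ŷ) = 20674² · 2.1811282 = 9.3224533 × 10^8.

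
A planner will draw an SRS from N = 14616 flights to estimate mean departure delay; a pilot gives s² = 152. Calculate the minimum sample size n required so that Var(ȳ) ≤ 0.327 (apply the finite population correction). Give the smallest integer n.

Without fpc, n₀ = s²/D = 152/0.327 = 464.8318.
With fpc, (1 − n/N)·s²/n ≤ D requires n ≥ n₀/(1 + n₀/N) = 464.8318/(1 + 464.8318/14616) = 450.5044.
Rounding up, n = 451.

451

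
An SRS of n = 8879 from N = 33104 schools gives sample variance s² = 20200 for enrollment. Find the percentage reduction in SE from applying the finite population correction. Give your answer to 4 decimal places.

14.4556

f = n/N = 8879/33104 = 0.26821532.
SE_no-fpc = √(s²/n) = 1.5083206; SE_fpc = √((1−f)s²/n) = 1.290284.
Ratio = √(1−f) = 0.85544414. Reduction = 100·(1 − 0.85544414) = 14.4556%.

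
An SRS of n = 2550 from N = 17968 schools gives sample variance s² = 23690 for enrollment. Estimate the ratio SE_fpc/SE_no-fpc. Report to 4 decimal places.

f = n/N = 2550/17968 = 0.14191897.
SE_no-fpc = √(s²/n) = 3.0479823; SE_fpc = √((1−f)s²/n) = 2.8234272.
Ratio = √(1−f) = 0.92632663.

0.9263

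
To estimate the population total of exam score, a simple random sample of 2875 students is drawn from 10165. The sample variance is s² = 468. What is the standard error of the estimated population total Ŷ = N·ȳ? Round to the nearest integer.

3473

Var(Ŷ) = N²·Var(ȳ) = N²·(1 − n/N)·s²/n.
f = 2875/10165 = 0.28283325; Var(ȳ) = 0.71716675·468/2875 = 0.11674227.
Var(Ŷ) = 10165² · 0.11674227 = 1.2062655 × 10^7.
SE(Ŷ) = √(1.2062655 × 10^7) = 3473.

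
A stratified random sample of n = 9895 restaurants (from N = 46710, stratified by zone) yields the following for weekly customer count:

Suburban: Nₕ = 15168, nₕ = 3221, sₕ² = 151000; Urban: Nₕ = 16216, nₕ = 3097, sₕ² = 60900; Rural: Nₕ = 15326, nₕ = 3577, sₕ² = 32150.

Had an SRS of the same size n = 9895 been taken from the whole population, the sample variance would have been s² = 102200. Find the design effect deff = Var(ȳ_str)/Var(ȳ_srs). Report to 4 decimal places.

Var(ȳ_str) = Σ Wₕ²(1−fₕ)sₕ²/nₕ with Wₕ = Nₕ/46710:
  Suburban: (15168/46710)²·(1−3221/15168)·151000/3221 = 3.893621
  Urban: (16216/46710)²·(1−3097/16216)·60900/3097 = 1.9173475
  Rural: (15326/46710)²·(1−3577/15326)·32150/3577 = 0.74177472
  → Var(ȳ_str) = 6.5527432.
Var(ȳ_srs) = (1 − 9895/46710)·102200/9895 = 8.1404804.
deff = 6.5527432 / 8.1404804 = 0.8050.

0.8050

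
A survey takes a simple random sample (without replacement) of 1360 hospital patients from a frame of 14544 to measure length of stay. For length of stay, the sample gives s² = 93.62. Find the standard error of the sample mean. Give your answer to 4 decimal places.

Under SRS without replacement, Var(ȳ) = (1 − f)·s²/n with f = n/N = 1360/14544 = 0.09350935.
Var(ȳ) = (1 − 0.09350935)·93.62/1360 = 0.90649065·0.068838235 = 0.062401217.
SE(ȳ) = √(0.062401217) = 0.2498.

0.2498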